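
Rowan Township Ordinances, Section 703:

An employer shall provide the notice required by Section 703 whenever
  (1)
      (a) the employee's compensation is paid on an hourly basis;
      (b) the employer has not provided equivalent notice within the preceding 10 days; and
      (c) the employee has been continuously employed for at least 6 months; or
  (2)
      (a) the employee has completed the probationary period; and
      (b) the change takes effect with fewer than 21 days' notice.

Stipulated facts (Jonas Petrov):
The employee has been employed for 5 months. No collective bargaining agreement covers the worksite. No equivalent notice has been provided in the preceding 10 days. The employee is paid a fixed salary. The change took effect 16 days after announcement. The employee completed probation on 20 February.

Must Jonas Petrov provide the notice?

(a) hourly-paid — fails.
(b) no recent notice — met.
(c) tenure ≥ 6 mo. — fails.
(1): F AND T AND F → false.
(a) past probation — holds.
(b) < 21 days' notice — holds.
So (2) is satisfied (T AND T).
Overall = F OR T = true.

Yes — required.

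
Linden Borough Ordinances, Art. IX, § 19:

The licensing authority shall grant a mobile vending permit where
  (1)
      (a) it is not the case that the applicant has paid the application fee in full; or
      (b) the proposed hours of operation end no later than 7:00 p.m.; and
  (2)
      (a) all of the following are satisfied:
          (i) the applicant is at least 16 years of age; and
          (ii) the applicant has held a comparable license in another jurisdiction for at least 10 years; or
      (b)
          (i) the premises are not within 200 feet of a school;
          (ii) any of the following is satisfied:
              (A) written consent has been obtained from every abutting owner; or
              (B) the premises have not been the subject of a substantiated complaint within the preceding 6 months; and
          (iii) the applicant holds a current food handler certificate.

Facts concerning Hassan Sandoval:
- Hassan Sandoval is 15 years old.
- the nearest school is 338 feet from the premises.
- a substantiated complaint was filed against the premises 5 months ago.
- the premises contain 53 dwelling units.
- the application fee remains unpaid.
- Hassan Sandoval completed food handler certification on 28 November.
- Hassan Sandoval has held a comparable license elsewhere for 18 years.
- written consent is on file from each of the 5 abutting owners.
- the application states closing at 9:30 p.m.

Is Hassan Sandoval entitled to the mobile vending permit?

Yes — granted.

(a) not (fee paid) — holds.
(b) closes by 7 p.m. — not satisfied.
(1) = T OR F = true.
(i) age ≥ 16 — not met.
(ii) prior license ≥ 10 yr — met.
So (a) is not satisfied (F AND T).
(i) ≥200 ft from school — holds.
(A) all abutters consent — met.
(B) no complaint in 6 mo. — not satisfied.
(ii): T OR F → true.
(iii) food handler cert. — holds.
(b) = T AND T AND T = true.
(2): F OR T → true.
Overall: T AND T → true.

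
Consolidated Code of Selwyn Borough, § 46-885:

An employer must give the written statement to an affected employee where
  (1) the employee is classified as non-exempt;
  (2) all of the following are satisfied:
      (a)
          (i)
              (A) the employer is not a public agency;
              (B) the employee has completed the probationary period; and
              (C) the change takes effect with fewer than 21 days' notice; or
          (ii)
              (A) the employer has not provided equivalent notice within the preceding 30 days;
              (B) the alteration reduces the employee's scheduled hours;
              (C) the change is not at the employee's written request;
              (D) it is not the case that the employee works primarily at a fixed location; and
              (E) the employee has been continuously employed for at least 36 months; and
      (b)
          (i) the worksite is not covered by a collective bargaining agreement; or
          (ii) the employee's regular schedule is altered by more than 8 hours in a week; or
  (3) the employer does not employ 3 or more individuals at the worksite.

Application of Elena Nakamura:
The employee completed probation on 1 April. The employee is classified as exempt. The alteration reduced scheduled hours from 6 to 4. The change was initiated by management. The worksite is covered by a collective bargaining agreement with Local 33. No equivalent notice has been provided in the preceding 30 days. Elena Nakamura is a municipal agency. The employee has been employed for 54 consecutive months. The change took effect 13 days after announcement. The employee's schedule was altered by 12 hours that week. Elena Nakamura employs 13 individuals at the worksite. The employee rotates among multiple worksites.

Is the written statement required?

Yes — required.

(1) non-exempt — fails.
(A) not (public agency) — fails.
(B) past probation — holds.
(C) < 21 days' notice — holds.
(i) = F AND T AND T = false.
(A) no recent notice — holds.
(B) hours reduced — met.
(C) not employee-requested — satisfied.
(D) not (fixed location) — holds.
(E) tenure ≥ 36 mo. — met.
(ii): T AND T AND T AND T AND T → true.
(a): F OR T → true.
(i) no CBA — not met.
(ii) schedule shift > 8h — satisfied.
(b): F OR T → true.
(2) = T AND T = true.
(3) not (≥ 3 at site) — fails.
Overall = F OR T OR F = true.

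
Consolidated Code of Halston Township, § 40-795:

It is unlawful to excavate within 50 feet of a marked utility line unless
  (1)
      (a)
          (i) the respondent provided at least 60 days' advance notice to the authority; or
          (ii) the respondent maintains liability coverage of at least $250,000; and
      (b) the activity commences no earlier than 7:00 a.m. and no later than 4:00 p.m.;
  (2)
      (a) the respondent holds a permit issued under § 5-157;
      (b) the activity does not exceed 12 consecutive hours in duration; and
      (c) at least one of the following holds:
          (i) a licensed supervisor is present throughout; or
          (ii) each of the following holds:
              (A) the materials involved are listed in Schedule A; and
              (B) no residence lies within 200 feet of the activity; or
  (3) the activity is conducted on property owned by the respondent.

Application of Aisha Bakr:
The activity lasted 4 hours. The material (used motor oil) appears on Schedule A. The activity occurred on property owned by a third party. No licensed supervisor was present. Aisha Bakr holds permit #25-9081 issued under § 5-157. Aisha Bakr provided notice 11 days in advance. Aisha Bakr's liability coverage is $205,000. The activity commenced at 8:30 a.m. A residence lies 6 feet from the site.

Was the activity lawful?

(i) ≥60 days' notice — not satisfied.
(ii) coverage ≥ $250,000 — not met.
(a) = F OR F = false.
(b) start within hours — holds.
So (1) is not satisfied (F AND T).
(a) holds permit — met.
(b) ≤ 12 hrs duration — met.
(i) supervisor present — not met.
(A) Schedule A material — holds.
(B) no residence in 200 ft — fails.
(ii): T AND F → false.
So (c) is not satisfied (F OR F).
(2): T AND T AND F → false.
(3) own property — not met.
So Overall is not satisfied (F OR F OR F).

No — unlawful.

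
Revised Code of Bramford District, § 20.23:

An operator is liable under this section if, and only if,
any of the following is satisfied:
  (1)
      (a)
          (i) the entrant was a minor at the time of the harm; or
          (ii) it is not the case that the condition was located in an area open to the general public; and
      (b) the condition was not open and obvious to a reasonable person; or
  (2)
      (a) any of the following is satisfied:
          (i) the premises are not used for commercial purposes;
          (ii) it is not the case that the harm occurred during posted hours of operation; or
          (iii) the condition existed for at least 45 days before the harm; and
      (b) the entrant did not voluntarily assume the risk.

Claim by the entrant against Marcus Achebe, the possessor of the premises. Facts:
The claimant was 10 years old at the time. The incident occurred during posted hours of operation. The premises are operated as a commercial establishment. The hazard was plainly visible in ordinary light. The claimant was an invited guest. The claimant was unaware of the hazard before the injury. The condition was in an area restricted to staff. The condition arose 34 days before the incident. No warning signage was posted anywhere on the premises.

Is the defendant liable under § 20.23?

(i) entrant a minor — met.
(ii) not (public area) — met.
So (a) is satisfied (T OR T).
(b) not open/obvious — not satisfied.
(1): T AND F → false.
(i) not (commercial use) — not met.
(ii) not (during posted hours) — not met.
(iii) condition ≥45 days old — not satisfied.
So (a) is not satisfied (F OR F OR F).
(b) no assumed risk — satisfied.
(2) = F AND T = false.
So Overall is not satisfied (F OR F).

No — not liable.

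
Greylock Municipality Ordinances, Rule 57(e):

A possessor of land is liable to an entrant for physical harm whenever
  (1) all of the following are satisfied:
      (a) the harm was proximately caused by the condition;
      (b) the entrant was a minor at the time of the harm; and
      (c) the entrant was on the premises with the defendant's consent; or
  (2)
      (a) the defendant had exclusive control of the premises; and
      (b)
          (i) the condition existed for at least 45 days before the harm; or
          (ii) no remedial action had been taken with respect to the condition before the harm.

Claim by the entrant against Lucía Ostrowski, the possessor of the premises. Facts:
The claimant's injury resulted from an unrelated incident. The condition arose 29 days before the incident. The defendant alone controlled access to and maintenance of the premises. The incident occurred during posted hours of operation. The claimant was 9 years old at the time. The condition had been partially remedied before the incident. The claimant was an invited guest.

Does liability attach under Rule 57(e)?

No — not liable.

(a) proximate cause — fails.
(b) entrant a minor — satisfied.
(c) consent to enter — holds.
(1): F AND T AND T → false.
(a) exclusive control — satisfied.
(i) condition ≥45 days old — not met.
(ii) no remedial action — not satisfied.
(b): F OR F → false.
(2): T AND F → false.
Overall: F OR F → false.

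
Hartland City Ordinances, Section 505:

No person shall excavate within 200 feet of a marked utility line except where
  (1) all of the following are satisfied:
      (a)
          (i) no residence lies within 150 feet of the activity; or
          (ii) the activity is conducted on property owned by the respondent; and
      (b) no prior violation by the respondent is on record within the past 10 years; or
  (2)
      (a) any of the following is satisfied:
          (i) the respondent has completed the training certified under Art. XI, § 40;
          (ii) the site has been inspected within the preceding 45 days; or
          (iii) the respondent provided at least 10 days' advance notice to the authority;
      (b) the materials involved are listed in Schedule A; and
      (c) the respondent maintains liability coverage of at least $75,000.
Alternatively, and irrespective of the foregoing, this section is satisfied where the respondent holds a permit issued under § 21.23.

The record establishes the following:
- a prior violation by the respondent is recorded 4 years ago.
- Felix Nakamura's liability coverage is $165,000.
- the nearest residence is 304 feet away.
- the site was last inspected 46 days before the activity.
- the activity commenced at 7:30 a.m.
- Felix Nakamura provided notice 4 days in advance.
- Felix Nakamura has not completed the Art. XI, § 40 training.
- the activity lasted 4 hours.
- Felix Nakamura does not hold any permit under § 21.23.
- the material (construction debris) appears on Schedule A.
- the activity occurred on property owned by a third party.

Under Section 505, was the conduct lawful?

(i) no residence in 150 ft — satisfied.
(ii) own property — fails.
(a): T OR F → true.
(b) no prior violation — not met.
(1) = T AND F = false.
(i) training certified — fails.
(ii) site inspected — fails.
(iii) ≥10 days' notice — not satisfied.
So (a) is not satisfied (F OR F OR F).
(b) Schedule A material — met.
(c) coverage ≥ $75,000 — satisfied.
So (2) is not satisfied (F AND T AND T).
Overall = F OR F = false.
Exception (holds permit) — not satisfied.
Result: main false OR exception false → false.

No — unlawful.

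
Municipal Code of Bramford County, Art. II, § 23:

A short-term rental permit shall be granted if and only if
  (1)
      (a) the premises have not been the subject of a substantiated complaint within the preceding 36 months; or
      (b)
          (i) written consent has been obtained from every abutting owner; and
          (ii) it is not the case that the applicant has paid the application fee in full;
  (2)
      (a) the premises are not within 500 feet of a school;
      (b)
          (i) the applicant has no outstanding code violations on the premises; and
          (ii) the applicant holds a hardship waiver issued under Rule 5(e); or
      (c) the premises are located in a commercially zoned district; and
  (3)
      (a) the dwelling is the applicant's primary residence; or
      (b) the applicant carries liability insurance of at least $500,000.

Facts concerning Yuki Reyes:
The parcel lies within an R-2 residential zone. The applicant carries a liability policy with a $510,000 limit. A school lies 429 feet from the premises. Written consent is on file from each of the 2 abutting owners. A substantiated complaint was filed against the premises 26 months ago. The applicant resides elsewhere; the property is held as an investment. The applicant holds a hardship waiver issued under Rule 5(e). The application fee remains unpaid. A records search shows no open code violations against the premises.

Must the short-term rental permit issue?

(a) no complaint in 36 mo. — not satisfied.
(i) all abutters consent — met.
(ii) not (fee paid) — satisfied.
So (b) is satisfied (T AND T).
(1) = F OR T = true.
(a) ≥500 ft from school — not met.
(i) no code violations — met.
(ii) hardship waiver — holds.
(b) = T AND T = true.
(c) commercially zoned — fails.
(2): F OR T OR F → true.
(a) primary residence — not satisfied.
(b) insurance ≥ $500,000 — met.
(3): F OR T → true.
So Overall is satisfied (T AND T AND T).

Yes — granted.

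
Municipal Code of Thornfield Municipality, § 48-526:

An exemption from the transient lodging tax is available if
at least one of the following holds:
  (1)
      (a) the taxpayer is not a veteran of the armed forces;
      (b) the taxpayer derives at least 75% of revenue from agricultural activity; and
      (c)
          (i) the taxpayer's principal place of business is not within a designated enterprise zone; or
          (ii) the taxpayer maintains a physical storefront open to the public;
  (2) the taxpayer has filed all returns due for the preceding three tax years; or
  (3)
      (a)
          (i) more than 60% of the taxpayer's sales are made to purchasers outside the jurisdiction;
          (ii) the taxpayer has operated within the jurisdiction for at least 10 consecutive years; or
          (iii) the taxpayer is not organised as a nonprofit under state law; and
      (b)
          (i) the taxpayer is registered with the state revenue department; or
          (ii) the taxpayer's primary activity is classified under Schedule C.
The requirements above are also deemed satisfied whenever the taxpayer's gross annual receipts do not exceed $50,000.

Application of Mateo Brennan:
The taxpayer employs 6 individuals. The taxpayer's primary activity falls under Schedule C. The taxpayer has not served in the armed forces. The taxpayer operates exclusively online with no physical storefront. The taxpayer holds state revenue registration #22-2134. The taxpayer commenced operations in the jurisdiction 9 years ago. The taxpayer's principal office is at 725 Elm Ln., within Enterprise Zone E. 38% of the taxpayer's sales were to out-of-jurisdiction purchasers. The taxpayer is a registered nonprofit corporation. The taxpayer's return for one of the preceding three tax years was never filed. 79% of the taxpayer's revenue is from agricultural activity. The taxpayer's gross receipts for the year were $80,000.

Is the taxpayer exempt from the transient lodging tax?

(a) not (veteran) — satisfied.
(b) ≥75% agricultural — met.
(i) not (in enterprise zone) — not satisfied.
(ii) has storefront — not met.
(c): F OR F → false.
So (1) is not satisfied (T AND T AND F).
(2) returns current — fails.
(i) >60% out-of-jur. sales — fails.
(ii) ≥ 10 yrs in jurisdiction — not satisfied.
(iii) not (nonprofit) — not satisfied.
(a) = F OR F OR F = false.
(i) state-registered — holds.
(ii) Schedule C activity — satisfied.
(b): T OR T → true.
(3): F AND T → false.
So Overall is not satisfied (F OR F OR F).
Exception (receipts ≤ $50,000) — not satisfied.
Result: main false OR exception false → false.

No — not exempt.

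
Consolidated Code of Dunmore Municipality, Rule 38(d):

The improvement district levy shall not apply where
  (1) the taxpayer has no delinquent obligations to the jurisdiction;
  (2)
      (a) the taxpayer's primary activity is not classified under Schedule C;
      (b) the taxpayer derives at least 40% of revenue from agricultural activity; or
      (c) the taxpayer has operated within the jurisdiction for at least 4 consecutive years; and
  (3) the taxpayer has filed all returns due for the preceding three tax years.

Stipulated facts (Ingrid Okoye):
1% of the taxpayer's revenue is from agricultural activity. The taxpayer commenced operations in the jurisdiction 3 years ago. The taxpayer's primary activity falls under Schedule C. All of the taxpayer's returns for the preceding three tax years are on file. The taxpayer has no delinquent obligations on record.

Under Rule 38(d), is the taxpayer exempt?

(1) no delinquency — met.
(a) not (Schedule C activity) — fails.
(b) ≥40% agricultural — fails.
(c) ≥ 4 yrs in jurisdiction — not satisfied.
So (2) is not satisfied (F OR F OR F).
(3) returns current — satisfied.
So Overall is not satisfied (T AND F AND T).

No — not exempt.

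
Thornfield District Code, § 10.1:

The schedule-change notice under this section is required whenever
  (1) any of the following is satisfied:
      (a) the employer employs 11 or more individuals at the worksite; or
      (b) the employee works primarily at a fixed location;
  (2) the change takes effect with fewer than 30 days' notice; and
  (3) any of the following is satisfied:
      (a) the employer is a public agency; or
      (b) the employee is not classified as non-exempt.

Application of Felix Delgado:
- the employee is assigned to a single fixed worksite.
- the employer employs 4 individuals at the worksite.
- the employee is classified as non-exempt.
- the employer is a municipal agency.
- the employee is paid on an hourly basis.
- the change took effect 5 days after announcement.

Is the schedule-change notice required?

Yes — required.

(a) ≥ 11 at site — not met.
(b) fixed location — met.
(1): F OR T → true.
(2) < 30 days' notice — met.
(a) public agency — met.
(b) not (non-exempt) — not satisfied.
So (3) is satisfied (T OR F).
So Overall is satisfied (T AND T AND T).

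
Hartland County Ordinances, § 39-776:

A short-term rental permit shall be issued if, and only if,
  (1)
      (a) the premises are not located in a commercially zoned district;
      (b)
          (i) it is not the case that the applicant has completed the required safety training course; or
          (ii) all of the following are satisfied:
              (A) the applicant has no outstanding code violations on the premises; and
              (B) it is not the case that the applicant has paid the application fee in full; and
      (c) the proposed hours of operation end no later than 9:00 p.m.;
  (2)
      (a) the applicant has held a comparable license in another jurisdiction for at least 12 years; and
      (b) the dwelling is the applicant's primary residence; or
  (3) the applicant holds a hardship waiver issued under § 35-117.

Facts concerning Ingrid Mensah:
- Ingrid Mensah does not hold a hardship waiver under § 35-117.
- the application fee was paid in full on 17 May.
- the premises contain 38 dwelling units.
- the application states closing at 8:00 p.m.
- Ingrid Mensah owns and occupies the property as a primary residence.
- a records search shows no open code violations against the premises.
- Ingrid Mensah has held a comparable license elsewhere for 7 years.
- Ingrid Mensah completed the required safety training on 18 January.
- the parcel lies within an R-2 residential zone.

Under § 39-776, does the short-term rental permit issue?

(a) not (commercially zoned) — satisfied.
(i) not (safety training) — fails.
(A) no code violations — holds.
(B) not (fee paid) — not satisfied.
(ii): T AND F → false.
(b) = F OR F = false.
(c) closes by 9 p.m. — holds.
(1) = T AND F AND T = false.
(a) prior license ≥ 12 yr — not met.
(b) primary residence — met.
So (2) is not satisfied (F AND T).
(3) hardship waiver — not met.
Overall = F OR F OR F = false.

No — denied.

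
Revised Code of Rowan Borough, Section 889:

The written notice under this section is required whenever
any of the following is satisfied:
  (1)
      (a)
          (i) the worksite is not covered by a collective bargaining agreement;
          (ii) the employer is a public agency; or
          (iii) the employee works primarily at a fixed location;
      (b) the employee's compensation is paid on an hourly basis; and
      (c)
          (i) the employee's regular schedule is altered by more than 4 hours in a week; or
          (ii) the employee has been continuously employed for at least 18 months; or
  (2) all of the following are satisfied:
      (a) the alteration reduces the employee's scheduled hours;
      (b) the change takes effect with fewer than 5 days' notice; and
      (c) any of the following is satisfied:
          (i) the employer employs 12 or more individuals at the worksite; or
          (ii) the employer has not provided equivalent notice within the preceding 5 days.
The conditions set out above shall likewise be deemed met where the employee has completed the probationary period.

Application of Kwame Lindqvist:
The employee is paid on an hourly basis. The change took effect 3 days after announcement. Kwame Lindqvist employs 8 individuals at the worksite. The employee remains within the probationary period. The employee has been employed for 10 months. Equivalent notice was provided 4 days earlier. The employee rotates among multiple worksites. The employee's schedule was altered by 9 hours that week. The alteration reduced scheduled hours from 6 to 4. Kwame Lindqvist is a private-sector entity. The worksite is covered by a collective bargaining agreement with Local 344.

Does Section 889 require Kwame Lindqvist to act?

(i) no CBA — not satisfied.
(ii) public agency — fails.
(iii) fixed location — fails.
(a): F OR F OR F → false.
(b) hourly-paid — satisfied.
(i) schedule shift > 4h — satisfied.
(ii) tenure ≥ 18 mo. — fails.
So (c) is satisfied (T OR F).
(1) = F AND T AND T = false.
(a) hours reduced — holds.
(b) < 5 days' notice — holds.
(i) ≥ 12 at site — not satisfied.
(ii) no recent notice — not satisfied.
(c) = F OR F = false.
So (2) is not satisfied (T AND T AND F).
Overall: F OR F → false.
Exception (past probation) — not satisfied.
Result: main false OR exception false → false.

No — not required.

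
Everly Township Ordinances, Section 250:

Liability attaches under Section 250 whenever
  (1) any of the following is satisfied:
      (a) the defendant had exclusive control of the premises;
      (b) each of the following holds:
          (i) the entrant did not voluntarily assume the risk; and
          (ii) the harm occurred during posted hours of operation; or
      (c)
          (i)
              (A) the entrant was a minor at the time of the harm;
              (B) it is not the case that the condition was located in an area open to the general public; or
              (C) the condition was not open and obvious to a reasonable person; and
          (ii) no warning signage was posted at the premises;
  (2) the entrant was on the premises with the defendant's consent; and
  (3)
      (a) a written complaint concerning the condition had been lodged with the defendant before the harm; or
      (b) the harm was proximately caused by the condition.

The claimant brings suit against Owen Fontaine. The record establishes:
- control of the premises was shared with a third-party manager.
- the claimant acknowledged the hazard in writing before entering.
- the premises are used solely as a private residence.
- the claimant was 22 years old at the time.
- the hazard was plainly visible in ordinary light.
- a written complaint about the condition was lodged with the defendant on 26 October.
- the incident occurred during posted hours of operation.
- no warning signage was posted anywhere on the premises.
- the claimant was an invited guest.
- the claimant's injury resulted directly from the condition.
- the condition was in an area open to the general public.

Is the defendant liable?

No — not liable.

(a) exclusive control — not satisfied.
(i) no assumed risk — fails.
(ii) during posted hours — satisfied.
(b): F AND T → false.
(A) entrant a minor — not satisfied.
(B) not (public area) — not satisfied.
(C) not open/obvious — fails.
So (i) is not satisfied (F OR F OR F).
(ii) no signage posted — met.
(c): F AND T → false.
So (1) is not satisfied (F OR F OR F).
(2) consent to enter — holds.
(a) complaint lodged — met.
(b) proximate cause — met.
(3) = T OR T = true.
Overall: F AND T AND T → false.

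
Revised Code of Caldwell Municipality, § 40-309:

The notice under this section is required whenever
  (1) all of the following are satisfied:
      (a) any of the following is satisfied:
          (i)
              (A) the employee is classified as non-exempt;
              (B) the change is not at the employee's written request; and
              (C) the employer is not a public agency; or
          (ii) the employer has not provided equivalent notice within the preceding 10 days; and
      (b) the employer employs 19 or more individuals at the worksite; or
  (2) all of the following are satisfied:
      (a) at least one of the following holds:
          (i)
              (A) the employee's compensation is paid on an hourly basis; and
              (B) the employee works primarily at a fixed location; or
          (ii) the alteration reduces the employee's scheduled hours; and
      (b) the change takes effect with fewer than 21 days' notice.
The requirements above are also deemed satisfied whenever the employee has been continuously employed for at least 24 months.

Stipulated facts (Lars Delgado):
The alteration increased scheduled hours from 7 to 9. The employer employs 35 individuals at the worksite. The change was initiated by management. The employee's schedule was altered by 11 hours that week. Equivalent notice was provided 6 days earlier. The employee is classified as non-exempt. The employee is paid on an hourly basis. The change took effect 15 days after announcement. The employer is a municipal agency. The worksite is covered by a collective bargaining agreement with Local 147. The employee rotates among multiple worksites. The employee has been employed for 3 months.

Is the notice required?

(A) non-exempt — satisfied.
(B) not employee-requested — met.
(C) not (public agency) — not satisfied.
(i): T AND T AND F → false.
(ii) no recent notice — fails.
So (a) is not satisfied (F OR F).
(b) ≥ 19 at site — satisfied.
(1) = F AND T = false.
(A) hourly-paid — satisfied.
(B) fixed location — not met.
(i) = T AND F = false.
(ii) hours reduced — fails.
(a) = F OR F = false.
(b) < 21 days' notice — met.
(2) = F AND T = false.
Overall = F OR F = false.
Exception (tenure ≥ 24 mo.) — not satisfied.
Result: main false OR exception false → false.

No — not required.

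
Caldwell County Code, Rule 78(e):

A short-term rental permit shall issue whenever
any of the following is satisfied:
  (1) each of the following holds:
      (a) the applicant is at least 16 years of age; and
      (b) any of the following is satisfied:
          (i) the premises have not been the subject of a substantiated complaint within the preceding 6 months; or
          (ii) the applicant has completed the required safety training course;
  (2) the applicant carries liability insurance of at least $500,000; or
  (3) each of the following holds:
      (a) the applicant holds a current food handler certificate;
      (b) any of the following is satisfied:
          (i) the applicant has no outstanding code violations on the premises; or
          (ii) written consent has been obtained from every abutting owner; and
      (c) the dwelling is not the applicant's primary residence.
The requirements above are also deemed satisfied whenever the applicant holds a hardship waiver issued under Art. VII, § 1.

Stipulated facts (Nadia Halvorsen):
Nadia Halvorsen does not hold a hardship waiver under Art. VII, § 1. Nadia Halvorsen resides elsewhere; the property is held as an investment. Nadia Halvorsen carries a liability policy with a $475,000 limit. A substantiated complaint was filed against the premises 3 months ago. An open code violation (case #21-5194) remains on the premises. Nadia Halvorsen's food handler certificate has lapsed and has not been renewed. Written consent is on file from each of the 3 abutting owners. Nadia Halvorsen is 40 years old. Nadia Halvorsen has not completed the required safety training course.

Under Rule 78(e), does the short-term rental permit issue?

No — denied.

(a) age ≥ 16 — satisfied.
(i) no complaint in 6 mo. — not satisfied.
(ii) safety training — not satisfied.
So (b) is not satisfied (F OR F).
(1) = T AND F = false.
(2) insurance ≥ $500,000 — not met.
(a) food handler cert. — fails.
(i) no code violations — not satisfied.
(ii) all abutters consent — holds.
(b): F OR T → true.
(c) not (primary residence) — holds.
(3): F AND T AND T → false.
Overall = F OR F OR F = false.
Exception (hardship waiver) — not satisfied.
Result: main false OR exception false → false.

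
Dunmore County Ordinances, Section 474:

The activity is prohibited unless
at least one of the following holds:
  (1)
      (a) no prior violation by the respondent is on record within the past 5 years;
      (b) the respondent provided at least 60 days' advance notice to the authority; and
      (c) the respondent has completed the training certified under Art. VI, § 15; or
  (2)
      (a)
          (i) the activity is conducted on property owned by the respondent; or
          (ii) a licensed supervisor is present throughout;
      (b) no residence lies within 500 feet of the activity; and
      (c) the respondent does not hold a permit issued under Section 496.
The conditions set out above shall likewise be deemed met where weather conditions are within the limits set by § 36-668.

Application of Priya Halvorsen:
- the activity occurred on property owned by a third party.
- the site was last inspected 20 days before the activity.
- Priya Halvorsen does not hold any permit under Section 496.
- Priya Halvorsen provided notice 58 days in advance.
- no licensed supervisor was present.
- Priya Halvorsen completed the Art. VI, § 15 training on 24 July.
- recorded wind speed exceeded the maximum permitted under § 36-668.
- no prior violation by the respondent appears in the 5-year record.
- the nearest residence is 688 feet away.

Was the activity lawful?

No — unlawful.

(a) no prior violation — satisfied.
(b) ≥60 days' notice — fails.
(c) training certified — met.
(1) = T AND F AND T = false.
(i) own property — fails.
(ii) supervisor present — not satisfied.
So (a) is not satisfied (F OR F).
(b) no residence in 500 ft — satisfied.
(c) not (holds permit) — met.
So (2) is not satisfied (F AND T AND T).
Overall = F OR F = false.
Exception (weather ok) — not satisfied.
Result: main false OR exception false → false.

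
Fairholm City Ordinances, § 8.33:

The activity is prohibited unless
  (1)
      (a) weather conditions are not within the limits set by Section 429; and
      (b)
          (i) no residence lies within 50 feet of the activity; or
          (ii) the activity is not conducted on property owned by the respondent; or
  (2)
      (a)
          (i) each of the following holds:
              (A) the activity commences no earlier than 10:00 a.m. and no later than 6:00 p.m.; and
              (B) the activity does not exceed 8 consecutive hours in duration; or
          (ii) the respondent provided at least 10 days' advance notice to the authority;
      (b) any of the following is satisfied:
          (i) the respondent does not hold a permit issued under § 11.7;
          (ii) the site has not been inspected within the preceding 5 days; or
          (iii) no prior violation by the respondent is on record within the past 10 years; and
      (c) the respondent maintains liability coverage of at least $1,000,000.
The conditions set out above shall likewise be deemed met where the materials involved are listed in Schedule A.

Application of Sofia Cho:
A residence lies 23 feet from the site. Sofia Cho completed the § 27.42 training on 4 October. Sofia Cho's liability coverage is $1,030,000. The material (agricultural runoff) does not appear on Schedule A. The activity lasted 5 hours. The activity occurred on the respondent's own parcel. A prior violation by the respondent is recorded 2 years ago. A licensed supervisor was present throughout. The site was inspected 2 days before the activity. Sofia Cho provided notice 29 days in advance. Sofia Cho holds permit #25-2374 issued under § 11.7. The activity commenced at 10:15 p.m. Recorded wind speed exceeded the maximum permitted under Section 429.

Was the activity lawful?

(a) not (weather ok) — met.
(i) no residence in 50 ft — not satisfied.
(ii) not (own property) — not satisfied.
(b) = F OR F = false.
(1) = T AND F = false.
(A) start within hours — fails.
(B) ≤ 8 hrs duration — holds.
So (i) is not satisfied (F AND T).
(ii) ≥10 days' notice — satisfied.
So (a) is satisfied (F OR T).
(i) not (holds permit) — fails.
(ii) not (site inspected) — fails.
(iii) no prior violation — not met.
(b) = F OR F OR F = false.
(c) coverage ≥ $1,000,000 — holds.
(2) = T AND F AND T = false.
Overall: F OR F → false.
Exception (Schedule A material) — not satisfied.
Result: main false OR exception false → false.

No — unlawful.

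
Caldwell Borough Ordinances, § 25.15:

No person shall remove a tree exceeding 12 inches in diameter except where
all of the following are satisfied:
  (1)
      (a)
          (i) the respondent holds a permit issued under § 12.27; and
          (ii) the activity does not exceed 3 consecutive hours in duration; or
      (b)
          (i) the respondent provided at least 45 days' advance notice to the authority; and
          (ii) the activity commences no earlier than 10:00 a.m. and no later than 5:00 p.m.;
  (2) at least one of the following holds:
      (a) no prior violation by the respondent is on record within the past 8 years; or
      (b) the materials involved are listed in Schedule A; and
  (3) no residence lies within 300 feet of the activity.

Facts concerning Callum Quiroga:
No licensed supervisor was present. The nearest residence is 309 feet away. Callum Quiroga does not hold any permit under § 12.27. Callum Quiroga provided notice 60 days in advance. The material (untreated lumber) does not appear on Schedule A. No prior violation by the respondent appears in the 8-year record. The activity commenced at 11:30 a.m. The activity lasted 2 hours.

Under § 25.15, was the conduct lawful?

Yes — lawful.

(i) holds permit — not satisfied.
(ii) ≤ 3 hrs duration — satisfied.
(a) = F AND T = false.
(i) ≥45 days' notice — met.
(ii) start within hours — met.
(b): T AND T → true.
So (1) is satisfied (F OR T).
(a) no prior violation — met.
(b) Schedule A material — not satisfied.
(2) = T OR F = true.
(3) no residence in 300 ft — holds.
Overall = T AND T AND T = true.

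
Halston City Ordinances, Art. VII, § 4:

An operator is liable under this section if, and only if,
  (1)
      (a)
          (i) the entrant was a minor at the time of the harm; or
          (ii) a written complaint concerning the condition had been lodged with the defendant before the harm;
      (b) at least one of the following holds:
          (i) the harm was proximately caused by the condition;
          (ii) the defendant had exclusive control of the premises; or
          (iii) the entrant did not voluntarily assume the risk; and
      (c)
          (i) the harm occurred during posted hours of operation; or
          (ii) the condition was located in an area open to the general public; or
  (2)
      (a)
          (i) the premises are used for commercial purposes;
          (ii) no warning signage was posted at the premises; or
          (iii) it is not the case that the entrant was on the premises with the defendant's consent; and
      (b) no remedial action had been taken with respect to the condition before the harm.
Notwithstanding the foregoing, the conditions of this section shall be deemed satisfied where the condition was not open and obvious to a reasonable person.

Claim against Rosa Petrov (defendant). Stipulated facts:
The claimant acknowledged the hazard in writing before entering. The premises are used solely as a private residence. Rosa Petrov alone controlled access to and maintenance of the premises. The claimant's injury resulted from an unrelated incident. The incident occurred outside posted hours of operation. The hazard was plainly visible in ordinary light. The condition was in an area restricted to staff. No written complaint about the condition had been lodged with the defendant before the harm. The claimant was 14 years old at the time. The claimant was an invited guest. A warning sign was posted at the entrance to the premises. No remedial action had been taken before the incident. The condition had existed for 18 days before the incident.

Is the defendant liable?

No — not liable.

(i) entrant a minor — met.
(ii) complaint lodged — not satisfied.
(a) = T OR F = true.
(i) proximate cause — not met.
(ii) exclusive control — satisfied.
(iii) no assumed risk — not met.
(b): F OR T OR F → true.
(i) during posted hours — not met.
(ii) public area — not satisfied.
So (c) is not satisfied (F OR F).
(1): T AND T AND F → false.
(i) commercial use — fails.
(ii) no signage posted — fails.
(iii) not (consent to enter) — not satisfied.
(a) = F OR F OR F = false.
(b) no remedial action — satisfied.
So (2) is not satisfied (F AND T).
Overall: F OR F → false.
Exception (not open/obvious) — not satisfied.
Result: main false OR exception false → false.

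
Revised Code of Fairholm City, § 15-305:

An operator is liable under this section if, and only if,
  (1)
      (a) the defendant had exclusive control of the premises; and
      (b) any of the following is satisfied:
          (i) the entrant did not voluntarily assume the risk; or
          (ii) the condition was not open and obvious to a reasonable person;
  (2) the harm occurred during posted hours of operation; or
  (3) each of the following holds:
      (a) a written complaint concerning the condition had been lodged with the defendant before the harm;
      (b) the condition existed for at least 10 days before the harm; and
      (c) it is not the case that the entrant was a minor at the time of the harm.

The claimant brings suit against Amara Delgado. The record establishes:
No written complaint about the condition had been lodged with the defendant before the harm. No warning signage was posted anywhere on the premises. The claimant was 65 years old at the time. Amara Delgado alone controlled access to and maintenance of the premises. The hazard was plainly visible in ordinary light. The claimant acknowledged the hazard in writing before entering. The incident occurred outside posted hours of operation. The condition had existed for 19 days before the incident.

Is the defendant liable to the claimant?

No — not liable.

(a) exclusive control — met.
(i) no assumed risk — not met.
(ii) not open/obvious — not satisfied.
(b) = F OR F = false.
(1) = T AND F = false.
(2) during posted hours — not satisfied.
(a) complaint lodged — not satisfied.
(b) condition ≥10 days old — met.
(c) not (entrant a minor) — satisfied.
(3) = F AND T AND T = false.
So Overall is not satisfied (F OR F OR F).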